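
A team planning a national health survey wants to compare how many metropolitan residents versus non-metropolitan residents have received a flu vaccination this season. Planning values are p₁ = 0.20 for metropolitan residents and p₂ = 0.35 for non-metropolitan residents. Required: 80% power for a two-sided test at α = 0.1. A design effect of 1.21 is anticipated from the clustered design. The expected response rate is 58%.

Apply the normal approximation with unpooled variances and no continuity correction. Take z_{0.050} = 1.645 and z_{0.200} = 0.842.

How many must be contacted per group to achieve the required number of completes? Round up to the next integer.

n = (z_{α/2} + z_β)² · [p₁(1−p₁) + p₂(1−p₂)] / (p₁ − p₂)²
  = (1.645 + 0.842)² · (0.20·0.80 + 0.35·0.65) / (-0.15)²
  = (2.487)² · (0.1600 + 0.2275) / 0.0225
  = 6.1852 · 0.3875 / 0.0225
  = 106.52
Design effect: 1.21 × 106.52 = 128.89.
Adjust for 58% response: 128.89 / 0.58 = 222.23.
Round up → n = 223 per group.

n = 223 per group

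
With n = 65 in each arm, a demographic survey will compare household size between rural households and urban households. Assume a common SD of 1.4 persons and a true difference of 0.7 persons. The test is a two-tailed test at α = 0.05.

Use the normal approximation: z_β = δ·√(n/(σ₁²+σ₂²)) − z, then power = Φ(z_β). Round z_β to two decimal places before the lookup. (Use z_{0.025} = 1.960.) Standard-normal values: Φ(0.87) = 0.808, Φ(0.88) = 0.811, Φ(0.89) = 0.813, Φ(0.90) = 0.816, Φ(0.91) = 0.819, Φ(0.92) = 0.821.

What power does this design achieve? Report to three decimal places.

z_β = δ·√(n/(σ₁²+σ₂²)) − z_{α/2}
    = 0.7 · √(65/3.92) − 1.960
    = 0.7 · 4.07206 − 1.960
    = 2.8504 − 1.960 = 0.8904 → 0.89
Power = Φ(0.89) = 0.813.

Power ≈ 0.813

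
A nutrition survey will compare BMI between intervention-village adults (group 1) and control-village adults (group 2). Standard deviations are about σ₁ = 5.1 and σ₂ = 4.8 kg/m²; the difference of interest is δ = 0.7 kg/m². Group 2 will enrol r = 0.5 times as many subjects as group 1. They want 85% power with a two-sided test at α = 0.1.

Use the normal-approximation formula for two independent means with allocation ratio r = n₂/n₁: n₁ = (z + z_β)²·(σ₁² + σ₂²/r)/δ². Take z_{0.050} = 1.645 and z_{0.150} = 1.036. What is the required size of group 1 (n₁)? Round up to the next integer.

n₁ = 1058

n₁ = (z_{α/2} + z_β)² · (σ₁² + σ₂²/r) / δ²
   = (1.645 + 1.036)² · (5.1² + 4.8²/0.5) / 0.7²
   = 7.1878 · (26.01 + 46.08) / 0.49
   = 7.1878 · 72.09 / 0.49
   = 1057.48
Round up → n₁ = 1058; n₂ = r·n₁ = 0.5 × 1058 = 529.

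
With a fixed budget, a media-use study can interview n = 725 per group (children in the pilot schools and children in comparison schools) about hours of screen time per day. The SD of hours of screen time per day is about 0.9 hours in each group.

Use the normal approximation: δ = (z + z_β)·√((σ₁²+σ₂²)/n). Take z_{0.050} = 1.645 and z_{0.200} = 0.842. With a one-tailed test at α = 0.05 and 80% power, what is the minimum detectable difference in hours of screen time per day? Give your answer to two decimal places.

δ = (z_α + z_β) · √((σ₁²+σ₂²)/n)
  = (1.645 + 0.842) · √(1.62/725)
  = 2.487 · √0.00223
  = 2.487 · 0.0473
  = 0.1176

Minimum detectable difference ≈ 0.12 hours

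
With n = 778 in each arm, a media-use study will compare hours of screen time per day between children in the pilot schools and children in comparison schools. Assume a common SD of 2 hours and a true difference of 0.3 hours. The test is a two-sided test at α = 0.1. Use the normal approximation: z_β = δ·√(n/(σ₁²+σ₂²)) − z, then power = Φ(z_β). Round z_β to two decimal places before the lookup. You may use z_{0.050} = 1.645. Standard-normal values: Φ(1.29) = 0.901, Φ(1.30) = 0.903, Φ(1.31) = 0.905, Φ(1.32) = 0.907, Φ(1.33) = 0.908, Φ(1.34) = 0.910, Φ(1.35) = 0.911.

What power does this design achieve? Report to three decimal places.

z_β = δ·√(n/(σ₁²+σ₂²)) − z_{α/2}
    = 0.3 · √(778/8) − 1.645
    = 0.3 · 9.86154 − 1.645
    = 2.9585 − 1.645 = 1.3135 → 1.31
Power = Φ(1.31) = 0.905.

Power ≈ 0.905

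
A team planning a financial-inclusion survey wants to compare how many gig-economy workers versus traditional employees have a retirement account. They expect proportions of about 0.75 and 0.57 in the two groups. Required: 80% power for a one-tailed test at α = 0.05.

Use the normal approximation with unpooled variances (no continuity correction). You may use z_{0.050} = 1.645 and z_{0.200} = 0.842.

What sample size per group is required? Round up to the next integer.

n = (z_α + z_β)² · [p₁(1−p₁) + p₂(1−p₂)] / (p₁ − p₂)²
  = (1.645 + 0.842)² · (0.75·0.25 + 0.57·0.43) / (0.18)²
  = (2.487)² · (0.1875 + 0.2451) / 0.0324
  = 6.1852 · 0.4326 / 0.0324
  = 82.58
Round up → n = 83 per group.

n = 83 per group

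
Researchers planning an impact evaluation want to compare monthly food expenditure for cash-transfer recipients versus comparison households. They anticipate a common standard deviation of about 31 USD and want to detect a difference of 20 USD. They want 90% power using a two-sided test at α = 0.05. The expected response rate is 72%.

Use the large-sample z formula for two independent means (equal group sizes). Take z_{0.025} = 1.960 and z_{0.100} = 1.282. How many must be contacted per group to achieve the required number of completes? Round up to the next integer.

n = (z_{α/2} + z_β)² · (σ₁² + σ₂²) / δ²
  = (1.960 + 1.282)² · (2·31² = 1922) / 20²
  = 10.5106 · 1922 / 400
  = 50.50
Adjust for 72% response: 50.50 / 0.72 = 70.14.
Round up → n = 71 per group.

n = 71 per group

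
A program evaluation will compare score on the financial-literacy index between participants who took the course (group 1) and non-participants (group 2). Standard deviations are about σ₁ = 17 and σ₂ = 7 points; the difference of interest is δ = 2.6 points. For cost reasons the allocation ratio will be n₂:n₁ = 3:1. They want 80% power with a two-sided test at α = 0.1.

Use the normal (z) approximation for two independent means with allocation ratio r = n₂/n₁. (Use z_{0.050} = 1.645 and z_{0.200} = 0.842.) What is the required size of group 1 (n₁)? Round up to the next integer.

n₁ = (z_{α/2} + z_β)² · (σ₁² + σ₂²/r) / δ²
   = (1.645 + 0.842)² · (17² + 7²/3) / 2.6²
   = 6.1852 · (289 + 16.3333) / 6.76
   = 6.1852 · 305.3333 / 6.76
   = 279.37
Round up → n₁ = 280; n₂ = r·n₁ = 3 × 280 = 840.

n₁ = 280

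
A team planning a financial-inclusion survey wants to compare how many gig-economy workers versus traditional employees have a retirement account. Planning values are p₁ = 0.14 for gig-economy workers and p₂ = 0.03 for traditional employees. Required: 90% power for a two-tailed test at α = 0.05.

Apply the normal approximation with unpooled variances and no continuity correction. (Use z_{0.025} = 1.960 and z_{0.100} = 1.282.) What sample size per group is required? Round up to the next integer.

n = 130 per group

n = (z_{α/2} + z_β)² · [p₁(1−p₁) + p₂(1−p₂)] / (p₁ − p₂)²
  = (1.960 + 1.282)² · (0.14·0.86 + 0.03·0.97) / (0.11)²
  = (3.242)² · (0.1204 + 0.0291) / 0.0121
  = 10.5106 · 0.1495 / 0.0121
  = 129.86
Round up → n = 130 per group.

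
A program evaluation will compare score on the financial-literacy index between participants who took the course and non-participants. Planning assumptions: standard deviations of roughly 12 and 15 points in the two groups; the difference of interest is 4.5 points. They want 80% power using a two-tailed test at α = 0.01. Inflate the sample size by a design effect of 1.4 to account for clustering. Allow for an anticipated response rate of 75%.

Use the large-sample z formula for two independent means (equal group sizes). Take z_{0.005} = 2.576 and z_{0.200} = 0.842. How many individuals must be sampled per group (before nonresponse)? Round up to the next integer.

n = 398 per group

n = (z_{α/2} + z_β)² · (σ₁² + σ₂²) / δ²
  = (2.576 + 0.842)² · (12² + 15² = 369) / 4.5²
  = 11.6827 · 369 / 20.25
  = 212.89
Design effect: 1.4 × 212.89 = 298.04.
Adjust for 75% response: 298.04 / 0.75 = 397.39.
Round up → n = 398 per group.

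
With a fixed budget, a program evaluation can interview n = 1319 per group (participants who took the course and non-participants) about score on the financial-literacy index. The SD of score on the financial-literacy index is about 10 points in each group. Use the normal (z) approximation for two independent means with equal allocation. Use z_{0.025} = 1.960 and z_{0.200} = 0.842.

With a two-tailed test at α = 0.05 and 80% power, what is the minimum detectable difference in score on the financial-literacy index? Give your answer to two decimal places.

δ = (z_{α/2} + z_β) · √((σ₁²+σ₂²)/n)
  = (1.960 + 0.842) · √(200/1319)
  = 2.802 · √0.15163
  = 2.802 · 0.3894
  = 1.0911

Minimum detectable difference ≈ 1.09 points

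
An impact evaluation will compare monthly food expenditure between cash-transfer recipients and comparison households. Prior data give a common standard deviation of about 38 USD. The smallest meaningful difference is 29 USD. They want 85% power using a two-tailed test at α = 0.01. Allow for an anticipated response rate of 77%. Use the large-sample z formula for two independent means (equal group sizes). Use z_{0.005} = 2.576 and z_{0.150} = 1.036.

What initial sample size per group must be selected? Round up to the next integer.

n = 59 per group

n = (z_{α/2} + z_β)² · (σ₁² + σ₂²) / δ²
  = (2.576 + 1.036)² · (2·38² = 2888) / 29²
  = 13.0465 · 2888 / 841
  = 44.80
Adjust for 77% response: 44.80 / 0.77 = 58.18.
Round up → n = 59 per group.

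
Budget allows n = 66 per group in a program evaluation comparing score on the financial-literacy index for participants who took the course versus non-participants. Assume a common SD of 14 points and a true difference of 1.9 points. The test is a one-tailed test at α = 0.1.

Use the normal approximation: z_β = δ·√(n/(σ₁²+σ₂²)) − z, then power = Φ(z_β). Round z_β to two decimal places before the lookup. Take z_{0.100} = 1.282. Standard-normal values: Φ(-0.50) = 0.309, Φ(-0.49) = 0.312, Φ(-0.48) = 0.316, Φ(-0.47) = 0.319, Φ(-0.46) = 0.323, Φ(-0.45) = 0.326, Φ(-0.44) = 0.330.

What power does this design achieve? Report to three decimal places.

Power ≈ 0.309

z_β = δ·√(n/(σ₁²+σ₂²)) − z_α
    = 1.9 · √(66/392) − 1.282
    = 1.9 · 0.41033 − 1.282
    = 0.7796 − 1.282 = -0.5024 → -0.50
Power = Φ(-0.50) = 0.309.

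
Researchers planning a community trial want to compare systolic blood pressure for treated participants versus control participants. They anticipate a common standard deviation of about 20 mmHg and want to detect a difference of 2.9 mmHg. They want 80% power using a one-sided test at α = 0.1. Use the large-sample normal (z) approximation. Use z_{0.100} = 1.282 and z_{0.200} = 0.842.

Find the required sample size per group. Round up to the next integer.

n = (z_α + z_β)² · (σ₁² + σ₂²) / δ²
  = (1.282 + 0.842)² · (2·20² = 800) / 2.9²
  = 4.5114 · 800 / 8.41
  = 429.14
Round up → n = 430 per group.

n = 430 per group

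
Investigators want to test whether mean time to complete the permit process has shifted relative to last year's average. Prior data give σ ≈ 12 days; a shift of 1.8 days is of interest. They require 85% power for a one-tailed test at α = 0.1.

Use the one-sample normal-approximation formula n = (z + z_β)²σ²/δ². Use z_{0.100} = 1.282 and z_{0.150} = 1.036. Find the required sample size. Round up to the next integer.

n = (z_α + z_β)² · σ² / δ²
  = (1.282 + 1.036)² · 12² / 1.8²
  = 5.3731 · 144 / 3.24
  = 238.81
Round up → n = 239.

n = 239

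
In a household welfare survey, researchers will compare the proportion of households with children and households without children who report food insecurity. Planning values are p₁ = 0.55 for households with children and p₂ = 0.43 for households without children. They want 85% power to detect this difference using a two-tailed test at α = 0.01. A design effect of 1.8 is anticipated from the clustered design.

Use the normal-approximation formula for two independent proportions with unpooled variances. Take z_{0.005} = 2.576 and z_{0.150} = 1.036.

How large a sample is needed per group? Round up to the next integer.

n = (z_{α/2} + z_β)² · [p₁(1−p₁) + p₂(1−p₂)] / (p₁ − p₂)²
  = (2.576 + 1.036)² · (0.55·0.45 + 0.43·0.57) / (0.12)²
  = (3.612)² · (0.2475 + 0.2451) / 0.0144
  = 13.0465 · 0.4926 / 0.0144
  = 446.30
Design effect: 1.8 × 446.30 = 803.34.
Round up → n = 804 per group.

n = 804 per group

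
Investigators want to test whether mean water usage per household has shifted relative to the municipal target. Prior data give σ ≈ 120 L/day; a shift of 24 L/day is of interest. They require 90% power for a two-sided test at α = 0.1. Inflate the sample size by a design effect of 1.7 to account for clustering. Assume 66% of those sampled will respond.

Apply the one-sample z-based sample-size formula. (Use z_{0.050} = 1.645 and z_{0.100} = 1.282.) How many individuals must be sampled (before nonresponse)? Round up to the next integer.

n = 552

n = (z_{α/2} + z_β)² · σ² / δ²
  = (1.645 + 1.282)² · 120² / 24²
  = 8.5673 · 14400 / 576
  = 214.18
Design effect: 1.7 × 214.18 = 364.11.
Adjust for 66% response: 364.11 / 0.66 = 551.68.
Round up → n = 552.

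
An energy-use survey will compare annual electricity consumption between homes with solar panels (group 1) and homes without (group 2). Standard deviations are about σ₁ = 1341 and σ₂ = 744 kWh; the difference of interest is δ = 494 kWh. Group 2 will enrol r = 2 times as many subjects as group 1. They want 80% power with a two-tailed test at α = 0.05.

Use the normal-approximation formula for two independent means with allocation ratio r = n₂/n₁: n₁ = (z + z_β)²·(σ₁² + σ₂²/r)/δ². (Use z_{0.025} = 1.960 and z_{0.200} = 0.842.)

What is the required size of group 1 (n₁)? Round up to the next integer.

n₁ = (z_{α/2} + z_β)² · (σ₁² + σ₂²/r) / δ²
   = (1.960 + 0.842)² · (1341² + 744²/2) / 494²
   = 7.8512 · (1798281 + 276768) / 244036
   = 7.8512 · 2075049 / 244036
   = 66.76
Round up → n₁ = 67; n₂ = r·n₁ = 2 × 67 = 134.

n₁ = 67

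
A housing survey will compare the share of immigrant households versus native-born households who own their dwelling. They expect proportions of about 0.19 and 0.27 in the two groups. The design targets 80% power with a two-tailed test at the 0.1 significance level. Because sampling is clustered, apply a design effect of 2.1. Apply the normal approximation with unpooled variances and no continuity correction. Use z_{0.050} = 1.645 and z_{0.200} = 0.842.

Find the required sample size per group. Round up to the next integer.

n = (z_{α/2} + z_β)² · [p₁(1−p₁) + p₂(1−p₂)] / (p₁ − p₂)²
  = (1.645 + 0.842)² · (0.19·0.81 + 0.27·0.73) / (-0.08)²
  = (2.487)² · (0.1539 + 0.1971) / 0.0064
  = 6.1852 · 0.3510 / 0.0064
  = 339.22
Design effect: 2.1 × 339.22 = 712.36.
Round up → n = 713 per group.

n = 713 per group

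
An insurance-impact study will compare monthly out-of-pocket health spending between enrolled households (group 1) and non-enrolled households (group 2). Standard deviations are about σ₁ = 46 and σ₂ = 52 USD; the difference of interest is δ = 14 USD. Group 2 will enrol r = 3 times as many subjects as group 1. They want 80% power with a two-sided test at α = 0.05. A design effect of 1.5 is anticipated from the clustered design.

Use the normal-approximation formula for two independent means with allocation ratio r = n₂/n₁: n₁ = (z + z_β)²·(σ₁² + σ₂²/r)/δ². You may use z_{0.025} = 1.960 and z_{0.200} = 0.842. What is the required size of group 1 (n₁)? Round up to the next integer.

n₁ = 182

n₁ = (z_{α/2} + z_β)² · (σ₁² + σ₂²/r) / δ²
   = (1.960 + 0.842)² · (46² + 52²/3) / 14²
   = 7.8512 · (2116 + 901.3333) / 196
   = 7.8512 · 3017.3 / 196
   = 120.87
Design effect: 1.5 × 120.87 = 181.30.
Round up → n₁ = 182; n₂ = r·n₁ = 3 × 182 = 546.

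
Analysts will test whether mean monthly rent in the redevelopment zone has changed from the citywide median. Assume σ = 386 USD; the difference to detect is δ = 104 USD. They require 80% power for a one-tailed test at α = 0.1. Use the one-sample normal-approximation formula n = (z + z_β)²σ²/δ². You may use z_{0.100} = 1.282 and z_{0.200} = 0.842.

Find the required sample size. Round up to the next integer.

n = 63

n = (z_α + z_β)² · σ² / δ²
  = (1.282 + 0.842)² · 386² / 104²
  = 4.5114 · 148996 / 10816
  = 62.15
Round up → n = 63.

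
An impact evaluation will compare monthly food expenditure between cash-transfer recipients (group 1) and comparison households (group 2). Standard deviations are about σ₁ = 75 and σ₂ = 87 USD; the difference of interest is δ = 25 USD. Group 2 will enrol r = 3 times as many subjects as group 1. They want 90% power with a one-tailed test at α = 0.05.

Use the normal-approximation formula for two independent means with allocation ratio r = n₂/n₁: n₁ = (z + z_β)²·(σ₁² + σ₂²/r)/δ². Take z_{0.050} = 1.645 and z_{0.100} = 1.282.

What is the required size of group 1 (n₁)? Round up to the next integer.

n₁ = (z_α + z_β)² · (σ₁² + σ₂²/r) / δ²
   = (1.645 + 1.282)² · (75² + 87²/3) / 25²
   = 8.5673 · (5625 + 2523) / 625
   = 8.5673 · 8148 / 625
   = 111.69
Round up → n₁ = 112; n₂ = r·n₁ = 3 × 112 = 336.

n₁ = 112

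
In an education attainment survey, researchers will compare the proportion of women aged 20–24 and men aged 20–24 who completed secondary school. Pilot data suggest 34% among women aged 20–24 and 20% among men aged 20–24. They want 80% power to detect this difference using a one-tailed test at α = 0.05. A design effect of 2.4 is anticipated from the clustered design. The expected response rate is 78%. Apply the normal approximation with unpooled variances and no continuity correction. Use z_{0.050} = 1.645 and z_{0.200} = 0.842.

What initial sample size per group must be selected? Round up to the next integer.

n = (z_α + z_β)² · [p₁(1−p₁) + p₂(1−p₂)] / (p₁ − p₂)²
  = (1.645 + 0.842)² · (0.34·0.66 + 0.20·0.80) / (0.14)²
  = (2.487)² · (0.2244 + 0.1600) / 0.0196
  = 6.1852 · 0.3844 / 0.0196
  = 121.31
Design effect: 2.4 × 121.31 = 291.13.
Adjust for 78% response: 291.13 / 0.78 = 373.25.
Round up → n = 374 per group.

n = 374 per group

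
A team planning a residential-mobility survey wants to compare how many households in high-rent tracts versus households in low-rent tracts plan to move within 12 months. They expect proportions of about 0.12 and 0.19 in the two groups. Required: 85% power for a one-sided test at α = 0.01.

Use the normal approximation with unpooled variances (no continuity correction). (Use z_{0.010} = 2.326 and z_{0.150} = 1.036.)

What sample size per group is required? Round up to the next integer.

n = (z_α + z_β)² · [p₁(1−p₁) + p₂(1−p₂)] / (p₁ − p₂)²
  = (2.326 + 1.036)² · (0.12·0.88 + 0.19·0.81) / (-0.07)²
  = (3.362)² · (0.1056 + 0.1539) / 0.0049
  = 11.3030 · 0.2595 / 0.0049
  = 598.60
Round up → n = 599 per group.

n = 599 per group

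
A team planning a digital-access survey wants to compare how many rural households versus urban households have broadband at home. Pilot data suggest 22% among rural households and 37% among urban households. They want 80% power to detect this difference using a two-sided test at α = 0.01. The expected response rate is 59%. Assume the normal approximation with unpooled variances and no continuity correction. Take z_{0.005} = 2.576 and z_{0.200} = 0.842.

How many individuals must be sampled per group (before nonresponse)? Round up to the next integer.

n = 357 per group

n = (z_{α/2} + z_β)² · [p₁(1−p₁) + p₂(1−p₂)] / (p₁ − p₂)²
  = (2.576 + 0.842)² · (0.22·0.78 + 0.37·0.63) / (-0.15)²
  = (3.418)² · (0.1716 + 0.2331) / 0.0225
  = 11.6827 · 0.4047 / 0.0225
  = 210.13
Adjust for 59% response: 210.13 / 0.59 = 356.16.
Round up → n = 357 per group.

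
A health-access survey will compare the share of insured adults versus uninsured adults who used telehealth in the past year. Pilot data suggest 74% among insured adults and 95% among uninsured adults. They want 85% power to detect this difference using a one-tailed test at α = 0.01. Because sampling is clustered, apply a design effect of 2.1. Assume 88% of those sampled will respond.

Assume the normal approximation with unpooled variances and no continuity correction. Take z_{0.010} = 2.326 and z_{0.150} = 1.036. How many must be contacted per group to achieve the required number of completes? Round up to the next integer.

n = 147 per group

n = (z_α + z_β)² · [p₁(1−p₁) + p₂(1−p₂)] / (p₁ − p₂)²
  = (2.326 + 1.036)² · (0.74·0.26 + 0.95·0.05) / (-0.21)²
  = (3.362)² · (0.1924 + 0.0475) / 0.0441
  = 11.3030 · 0.2399 / 0.0441
  = 61.49
Design effect: 2.1 × 61.49 = 129.12.
Adjust for 88% response: 129.12 / 0.88 = 146.73.
Round up → n = 147 per group.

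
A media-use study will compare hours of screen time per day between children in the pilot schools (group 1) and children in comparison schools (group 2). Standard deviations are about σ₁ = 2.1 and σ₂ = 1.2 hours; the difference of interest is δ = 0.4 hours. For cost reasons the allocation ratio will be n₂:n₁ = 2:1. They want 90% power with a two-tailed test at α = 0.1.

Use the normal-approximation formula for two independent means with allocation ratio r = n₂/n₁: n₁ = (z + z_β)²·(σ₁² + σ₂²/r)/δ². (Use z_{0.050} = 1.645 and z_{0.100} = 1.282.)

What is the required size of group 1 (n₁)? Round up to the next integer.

n₁ = (z_{α/2} + z_β)² · (σ₁² + σ₂²/r) / δ²
   = (1.645 + 1.282)² · (2.1² + 1.2²/2) / 0.4²
   = 8.5673 · (4.41 + 0.72) / 0.16
   = 8.5673 · 5.13 / 0.16
   = 274.69
Round up → n₁ = 275; n₂ = r·n₁ = 2 × 275 = 550.

n₁ = 275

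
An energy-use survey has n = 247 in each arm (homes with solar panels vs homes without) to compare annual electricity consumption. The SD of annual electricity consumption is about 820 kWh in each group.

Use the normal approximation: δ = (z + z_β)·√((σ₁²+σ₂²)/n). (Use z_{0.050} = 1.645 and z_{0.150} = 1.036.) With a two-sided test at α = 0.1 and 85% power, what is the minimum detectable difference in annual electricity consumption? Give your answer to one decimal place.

Minimum detectable difference ≈ 197.8 kWh

δ = (z_{α/2} + z_β) · √((σ₁²+σ₂²)/n)
  = (1.645 + 1.036) · √(1344800/247)
  = 2.681 · √5444.5
  = 2.681 · 73.7871
  = 197.8232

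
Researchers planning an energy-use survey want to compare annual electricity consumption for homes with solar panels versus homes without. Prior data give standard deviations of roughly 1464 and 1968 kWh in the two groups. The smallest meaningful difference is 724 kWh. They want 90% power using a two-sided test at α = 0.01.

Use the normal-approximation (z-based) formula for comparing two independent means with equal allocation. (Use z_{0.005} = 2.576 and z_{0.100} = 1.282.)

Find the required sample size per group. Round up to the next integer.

n = (z_{α/2} + z_β)² · (σ₁² + σ₂²) / δ²
  = (2.576 + 1.282)² · (1464² + 1968² = 6016320) / 724²
  = 14.8842 · 6016320 / 524176
  = 170.84
Round up → n = 171 per group.

n = 171 per group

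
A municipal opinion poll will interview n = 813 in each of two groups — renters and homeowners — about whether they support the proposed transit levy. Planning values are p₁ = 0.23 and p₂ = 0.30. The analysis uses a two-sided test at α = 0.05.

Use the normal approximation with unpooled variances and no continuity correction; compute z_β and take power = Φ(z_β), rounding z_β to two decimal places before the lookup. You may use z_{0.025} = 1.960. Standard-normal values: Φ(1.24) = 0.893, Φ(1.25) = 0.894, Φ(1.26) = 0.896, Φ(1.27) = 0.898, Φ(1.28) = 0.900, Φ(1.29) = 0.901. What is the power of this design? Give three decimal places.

Power ≈ 0.894

z_β = |p₁−p₂|·√(n/[p₁q₁+p₂q₂]) − z_{α/2}
    = 0.07 · √(813/0.3871) − 1.960
    = 0.07 · 45.8283 − 1.960
    = 3.2080 − 1.960 = 1.2480 → 1.25
Power = Φ(1.25) = 0.894.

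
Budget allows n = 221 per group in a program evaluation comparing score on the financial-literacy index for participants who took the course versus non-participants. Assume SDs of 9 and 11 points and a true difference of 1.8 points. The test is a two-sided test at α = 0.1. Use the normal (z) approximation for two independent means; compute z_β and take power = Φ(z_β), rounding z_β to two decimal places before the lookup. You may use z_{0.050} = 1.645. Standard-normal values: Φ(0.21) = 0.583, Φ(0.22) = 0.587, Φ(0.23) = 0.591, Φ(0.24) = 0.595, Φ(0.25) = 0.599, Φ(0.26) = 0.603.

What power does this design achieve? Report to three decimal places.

Power ≈ 0.595

z_β = δ·√(n/(σ₁²+σ₂²)) − z_{α/2}
    = 1.8 · √(221/202) − 1.645
    = 1.8 · 1.04597 − 1.645
    = 1.8828 − 1.645 = 0.2378 → 0.24
Power = Φ(0.24) = 0.595.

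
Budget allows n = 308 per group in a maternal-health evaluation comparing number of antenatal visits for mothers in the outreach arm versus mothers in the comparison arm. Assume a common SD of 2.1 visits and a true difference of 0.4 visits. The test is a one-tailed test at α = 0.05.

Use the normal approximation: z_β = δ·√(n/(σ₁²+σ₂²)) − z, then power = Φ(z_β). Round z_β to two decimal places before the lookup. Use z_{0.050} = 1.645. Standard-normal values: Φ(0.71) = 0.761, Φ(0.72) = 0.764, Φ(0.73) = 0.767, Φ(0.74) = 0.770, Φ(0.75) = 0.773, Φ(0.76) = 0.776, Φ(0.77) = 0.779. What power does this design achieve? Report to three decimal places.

Power ≈ 0.764

z_β = δ·√(n/(σ₁²+σ₂²)) − z_α
    = 0.4 · √(308/8.82) − 1.645
    = 0.4 · 5.90937 − 1.645
    = 2.3637 − 1.645 = 0.7187 → 0.72
Power = Φ(0.72) = 0.764.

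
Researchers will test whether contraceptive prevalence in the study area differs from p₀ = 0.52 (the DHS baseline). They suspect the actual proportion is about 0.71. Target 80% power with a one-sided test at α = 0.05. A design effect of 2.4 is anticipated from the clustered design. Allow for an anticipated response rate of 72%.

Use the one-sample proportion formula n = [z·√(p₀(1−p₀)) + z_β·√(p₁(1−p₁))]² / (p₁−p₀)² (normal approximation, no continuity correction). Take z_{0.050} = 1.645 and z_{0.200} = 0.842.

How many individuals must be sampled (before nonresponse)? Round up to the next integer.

n = [z_α·√(p₀q₀) + z_β·√(p₁q₁)]² / (p₁ − p₀)²
  = [1.645·√(0.52·0.48) + 0.842·√(0.71·0.29)]² / (0.19)²
  = [1.645·0.4996 + 0.842·0.4538]² / 0.0361
  = [1.2039]² / 0.0361
  = 40.15
Design effect: 2.4 × 40.15 = 96.36.
Adjust for 72% response: 96.36 / 0.72 = 133.83.
Round up → n = 134.

n = 134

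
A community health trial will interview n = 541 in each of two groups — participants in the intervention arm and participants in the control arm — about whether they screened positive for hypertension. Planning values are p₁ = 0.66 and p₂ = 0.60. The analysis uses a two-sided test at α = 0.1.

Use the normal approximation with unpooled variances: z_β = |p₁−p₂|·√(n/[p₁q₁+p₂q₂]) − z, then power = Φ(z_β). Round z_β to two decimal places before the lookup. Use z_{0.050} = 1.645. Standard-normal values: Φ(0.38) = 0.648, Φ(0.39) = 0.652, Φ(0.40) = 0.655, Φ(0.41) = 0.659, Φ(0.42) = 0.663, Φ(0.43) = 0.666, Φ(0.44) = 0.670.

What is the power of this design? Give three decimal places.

z_β = |p₁−p₂|·√(n/[p₁q₁+p₂q₂]) − z_{α/2}
    = 0.06 · √(541/0.4644) − 1.645
    = 0.06 · 34.1313 − 1.645
    = 2.0479 − 1.645 = 0.4029 → 0.40
Power = Φ(0.40) = 0.655.

Power ≈ 0.655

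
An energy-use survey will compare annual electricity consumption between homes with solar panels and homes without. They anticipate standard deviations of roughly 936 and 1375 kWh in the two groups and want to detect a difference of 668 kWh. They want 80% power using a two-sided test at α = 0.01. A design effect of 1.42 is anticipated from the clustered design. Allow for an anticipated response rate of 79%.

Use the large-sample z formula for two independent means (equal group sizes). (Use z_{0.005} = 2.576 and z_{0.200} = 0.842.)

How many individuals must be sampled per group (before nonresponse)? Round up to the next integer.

n = (z_{α/2} + z_β)² · (σ₁² + σ₂²) / δ²
  = (2.576 + 0.842)² · (936² + 1375² = 2766721) / 668²
  = 11.6827 · 2766721 / 446224
  = 72.44
Design effect: 1.42 × 72.44 = 102.86.
Adjust for 79% response: 102.86 / 0.79 = 130.20.
Round up → n = 131 per group.

n = 131 per group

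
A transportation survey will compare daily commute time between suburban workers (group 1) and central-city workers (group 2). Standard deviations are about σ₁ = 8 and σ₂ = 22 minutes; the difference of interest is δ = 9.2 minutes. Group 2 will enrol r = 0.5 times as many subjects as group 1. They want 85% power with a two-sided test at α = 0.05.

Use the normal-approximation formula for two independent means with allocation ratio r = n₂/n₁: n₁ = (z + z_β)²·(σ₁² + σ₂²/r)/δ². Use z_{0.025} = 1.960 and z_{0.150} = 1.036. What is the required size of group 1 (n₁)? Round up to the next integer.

n₁ = 110

n₁ = (z_{α/2} + z_β)² · (σ₁² + σ₂²/r) / δ²
   = (1.960 + 1.036)² · (8² + 22²/0.5) / 9.2²
   = 8.9760 · (64 + 968) / 84.64
   = 8.9760 · 1032 / 84.64
   = 109.44
Round up → n₁ = 110; n₂ = r·n₁ = 0.5 × 110 = 55.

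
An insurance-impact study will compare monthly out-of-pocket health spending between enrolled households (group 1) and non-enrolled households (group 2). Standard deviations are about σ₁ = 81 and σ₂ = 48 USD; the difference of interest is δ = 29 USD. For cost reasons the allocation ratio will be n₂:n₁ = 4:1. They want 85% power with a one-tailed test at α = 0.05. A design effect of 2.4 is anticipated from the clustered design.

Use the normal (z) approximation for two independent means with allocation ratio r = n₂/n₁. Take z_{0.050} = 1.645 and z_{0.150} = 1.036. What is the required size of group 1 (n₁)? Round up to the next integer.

n₁ = 147

n₁ = (z_α + z_β)² · (σ₁² + σ₂²/r) / δ²
   = (1.645 + 1.036)² · (81² + 48²/4) / 29²
   = 7.1878 · (6561 + 576) / 841
   = 7.1878 · 7137 / 841
   = 61.00
Design effect: 2.4 × 61.00 = 146.39.
Round up → n₁ = 147; n₂ = r·n₁ = 4 × 147 = 588.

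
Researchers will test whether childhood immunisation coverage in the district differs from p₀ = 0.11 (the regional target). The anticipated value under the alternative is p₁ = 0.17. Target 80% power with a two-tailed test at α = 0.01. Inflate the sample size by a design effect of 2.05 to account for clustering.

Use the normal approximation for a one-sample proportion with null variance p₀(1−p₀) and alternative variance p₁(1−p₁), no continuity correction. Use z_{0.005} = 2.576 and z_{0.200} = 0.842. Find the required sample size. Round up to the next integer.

n = 718

n = [z_{α/2}·√(p₀q₀) + z_β·√(p₁q₁)]² / (p₁ − p₀)²
  = [2.576·√(0.11·0.89) + 0.842·√(0.17·0.83)]² / (0.06)²
  = [2.576·0.3129 + 0.842·0.3756]² / 0.0036
  = [1.1223]² / 0.0036
  = 349.87
Design effect: 2.05 × 349.87 = 717.23.
Round up → n = 718.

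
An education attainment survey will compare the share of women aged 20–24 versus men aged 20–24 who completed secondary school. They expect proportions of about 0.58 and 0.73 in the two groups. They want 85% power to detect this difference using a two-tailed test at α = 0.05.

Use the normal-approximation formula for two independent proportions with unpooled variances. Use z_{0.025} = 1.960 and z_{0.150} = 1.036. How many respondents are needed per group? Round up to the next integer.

n = 176 per group

n = (z_{α/2} + z_β)² · [p₁(1−p₁) + p₂(1−p₂)] / (p₁ − p₂)²
  = (1.960 + 1.036)² · (0.58·0.42 + 0.73·0.27) / (-0.15)²
  = (2.996)² · (0.2436 + 0.1971) / 0.0225
  = 8.9760 · 0.4407 / 0.0225
  = 175.81
Round up → n = 176 per group.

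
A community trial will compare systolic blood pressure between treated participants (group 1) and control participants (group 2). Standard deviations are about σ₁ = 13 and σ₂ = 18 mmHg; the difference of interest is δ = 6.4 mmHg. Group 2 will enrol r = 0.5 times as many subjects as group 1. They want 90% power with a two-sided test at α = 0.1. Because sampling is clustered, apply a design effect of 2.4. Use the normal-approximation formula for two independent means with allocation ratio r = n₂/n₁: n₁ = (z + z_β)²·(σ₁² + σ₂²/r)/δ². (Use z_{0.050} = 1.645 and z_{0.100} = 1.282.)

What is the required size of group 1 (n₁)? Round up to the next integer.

n₁ = 411

n₁ = (z_{α/2} + z_β)² · (σ₁² + σ₂²/r) / δ²
   = (1.645 + 1.282)² · (13² + 18²/0.5) / 6.4²
   = 8.5673 · (169 + 648) / 40.96
   = 8.5673 · 817 / 40.96
   = 170.89
Design effect: 2.4 × 170.89 = 410.13.
Round up → n₁ = 411; n₂ = r·n₁ = 0.5 × 411 = 206.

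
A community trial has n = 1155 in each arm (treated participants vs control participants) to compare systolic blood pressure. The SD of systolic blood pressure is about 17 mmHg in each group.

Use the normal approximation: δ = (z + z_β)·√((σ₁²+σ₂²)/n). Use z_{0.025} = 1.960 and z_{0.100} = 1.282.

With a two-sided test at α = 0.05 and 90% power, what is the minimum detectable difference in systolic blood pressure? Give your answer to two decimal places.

Minimum detectable difference ≈ 2.29 mmHg

δ = (z_{α/2} + z_β) · √((σ₁²+σ₂²)/n)
  = (1.960 + 1.282) · √(578/1155)
  = 3.242 · √0.50043
  = 3.242 · 0.7074
  = 2.2934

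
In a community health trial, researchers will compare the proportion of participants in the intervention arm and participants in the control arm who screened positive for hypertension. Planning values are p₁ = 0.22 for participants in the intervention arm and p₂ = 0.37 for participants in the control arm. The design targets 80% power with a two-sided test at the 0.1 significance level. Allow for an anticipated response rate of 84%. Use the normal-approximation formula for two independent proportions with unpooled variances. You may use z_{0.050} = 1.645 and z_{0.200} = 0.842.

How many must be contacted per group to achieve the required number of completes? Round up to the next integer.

n = (z_{α/2} + z_β)² · [p₁(1−p₁) + p₂(1−p₂)] / (p₁ − p₂)²
  = (1.645 + 0.842)² · (0.22·0.78 + 0.37·0.63) / (-0.15)²
  = (2.487)² · (0.1716 + 0.2331) / 0.0225
  = 6.1852 · 0.4047 / 0.0225
  = 111.25
Adjust for 84% response: 111.25 / 0.84 = 132.44.
Round up → n = 133 per group.

n = 133 per group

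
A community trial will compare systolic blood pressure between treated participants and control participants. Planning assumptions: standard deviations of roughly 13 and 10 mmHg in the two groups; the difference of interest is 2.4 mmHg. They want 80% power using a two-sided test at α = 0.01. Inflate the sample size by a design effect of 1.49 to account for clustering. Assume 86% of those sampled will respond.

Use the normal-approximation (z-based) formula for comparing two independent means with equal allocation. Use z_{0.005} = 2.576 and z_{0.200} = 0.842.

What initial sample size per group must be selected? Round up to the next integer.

n = (z_{α/2} + z_β)² · (σ₁² + σ₂²) / δ²
  = (2.576 + 0.842)² · (13² + 10² = 269) / 2.4²
  = 11.6827 · 269 / 5.76
  = 545.60
Design effect: 1.49 × 545.60 = 812.94.
Adjust for 86% response: 812.94 / 0.86 = 945.28.
Round up → n = 946 per group.

n = 946 per group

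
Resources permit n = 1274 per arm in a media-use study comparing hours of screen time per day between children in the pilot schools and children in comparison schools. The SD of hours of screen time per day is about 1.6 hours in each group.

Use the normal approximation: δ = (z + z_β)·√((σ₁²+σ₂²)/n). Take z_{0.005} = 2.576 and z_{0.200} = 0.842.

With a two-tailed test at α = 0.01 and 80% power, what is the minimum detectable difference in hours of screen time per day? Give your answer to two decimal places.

Minimum detectable difference ≈ 0.22 hours

δ = (z_{α/2} + z_β) · √((σ₁²+σ₂²)/n)
  = (2.576 + 0.842) · √(5.12/1274)
  = 3.418 · √0.00402
  = 3.418 · 0.0634
  = 0.2167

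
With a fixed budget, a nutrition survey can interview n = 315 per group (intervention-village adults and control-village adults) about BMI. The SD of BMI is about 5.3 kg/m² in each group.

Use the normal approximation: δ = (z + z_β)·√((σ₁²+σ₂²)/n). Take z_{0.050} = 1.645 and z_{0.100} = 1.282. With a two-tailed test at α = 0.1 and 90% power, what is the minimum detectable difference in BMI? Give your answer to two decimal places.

Minimum detectable difference ≈ 1.24 kg/m²

δ = (z_{α/2} + z_β) · √((σ₁²+σ₂²)/n)
  = (1.645 + 1.282) · √(56.18/315)
  = 2.927 · √0.17835
  = 2.927 · 0.4223
  = 1.2361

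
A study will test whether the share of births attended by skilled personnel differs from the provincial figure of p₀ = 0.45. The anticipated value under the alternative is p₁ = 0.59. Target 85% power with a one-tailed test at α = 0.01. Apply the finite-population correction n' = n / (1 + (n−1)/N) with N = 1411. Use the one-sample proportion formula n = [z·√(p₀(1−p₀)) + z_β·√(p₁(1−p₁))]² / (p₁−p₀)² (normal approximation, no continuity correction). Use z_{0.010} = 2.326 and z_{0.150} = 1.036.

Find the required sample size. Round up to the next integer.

n = 129

n = [z_α·√(p₀q₀) + z_β·√(p₁q₁)]² / (p₁ − p₀)²
  = [2.326·√(0.45·0.55) + 1.036·√(0.59·0.41)]² / (0.14)²
  = [2.326·0.4975 + 1.036·0.4918]² / 0.0196
  = [1.6667]² / 0.0196
  = 141.73
Finite-population correction (N = 1411): 141.73 / (1 + (141.73 − 1)/1411) = 128.88.
Round up → n = 129.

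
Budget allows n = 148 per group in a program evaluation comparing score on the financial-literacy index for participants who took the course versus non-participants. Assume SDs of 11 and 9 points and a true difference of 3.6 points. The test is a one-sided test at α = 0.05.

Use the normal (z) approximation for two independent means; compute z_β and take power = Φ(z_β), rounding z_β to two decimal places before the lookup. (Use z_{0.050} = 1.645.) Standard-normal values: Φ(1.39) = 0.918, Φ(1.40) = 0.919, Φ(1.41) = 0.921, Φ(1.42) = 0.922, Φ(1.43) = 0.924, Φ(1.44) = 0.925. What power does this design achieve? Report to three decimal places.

Power ≈ 0.925

z_β = δ·√(n/(σ₁²+σ₂²)) − z_α
    = 3.6 · √(148/202) − 1.645
    = 3.6 · 0.85596 − 1.645
    = 3.0815 − 1.645 = 1.4365 → 1.44
Power = Φ(1.44) = 0.925.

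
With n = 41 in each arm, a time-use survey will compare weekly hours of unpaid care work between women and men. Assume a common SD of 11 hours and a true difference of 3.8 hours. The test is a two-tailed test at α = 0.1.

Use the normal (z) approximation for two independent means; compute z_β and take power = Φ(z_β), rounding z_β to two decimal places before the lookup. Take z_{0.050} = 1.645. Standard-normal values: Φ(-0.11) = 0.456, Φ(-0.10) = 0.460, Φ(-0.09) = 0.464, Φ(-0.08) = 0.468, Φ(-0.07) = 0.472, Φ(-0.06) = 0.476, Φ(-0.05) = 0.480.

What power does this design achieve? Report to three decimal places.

Power ≈ 0.468

z_β = δ·√(n/(σ₁²+σ₂²)) − z_{α/2}
    = 3.8 · √(41/242) − 1.645
    = 3.8 · 0.41161 − 1.645
    = 1.5641 − 1.645 = -0.0809 → -0.08
Power = Φ(-0.08) = 0.468.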